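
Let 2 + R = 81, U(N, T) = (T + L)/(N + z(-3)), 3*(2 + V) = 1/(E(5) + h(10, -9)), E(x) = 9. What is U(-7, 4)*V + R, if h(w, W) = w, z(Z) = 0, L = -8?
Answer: 31069/399 ≈ 77.867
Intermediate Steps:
V = -113/57 (V = -2 + 1/(3*(9 + 10)) = -2 + (⅓)/19 = -2 + (⅓)*(1/19) = -2 + 1/57 = -113/57 ≈ -1.9825)
U(N, T) = (-8 + T)/N (U(N, T) = (T - 8)/(N + 0) = (-8 + T)/N)
R = 79 (R = -2 + 81 = 79)
U(-7, 4)*V + R = ((-8 + 4)/(-7))*(-113/57) + 79 = -⅐*(-4)*(-113/57) + 79 = (4/7)*(-113/57) + 79 = -452/399 + 79 = 31069/399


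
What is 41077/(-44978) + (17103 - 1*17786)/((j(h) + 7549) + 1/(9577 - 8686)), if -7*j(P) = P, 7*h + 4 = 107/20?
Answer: -297587743541531/296477557954654 ≈ -1.0037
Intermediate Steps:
h = 27/140 (h = -4/7 + (107/20)/7 = -4/7 + (107*(1/20))/7 = -4/7 + (⅐)*(107/20) = -4/7 + 107/140 = 27/140 ≈ 0.19286)
j(P) = -P/7
41077/(-44978) + (17103 - 1*17786)/((j(h) + 7549) + 1/(9577 - 8686)) = 41077/(-44978) + (17103 - 1*17786)/((-⅐*27/140 + 7549) + 1/(9577 - 8686)) = 41077*(-1/44978) + (17103 - 17786)/((-27/980 + 7549) + 1/891) = -41077/44978 - 683/(7397993/980 + 1/891) = -41077/44978 - 683/6591612743/873180 = -41077/44978 - 683*873180/6591612743 = -41077/44978 - 596381940/6591612743 = -297587743541531/296477557954654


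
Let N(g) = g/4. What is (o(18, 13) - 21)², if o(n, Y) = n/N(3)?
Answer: 9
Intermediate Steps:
N(g) = g/4 (N(g) = g*(¼) = g/4)
o(n, Y) = 4*n/3 (o(n, Y) = n/(((¼)*3)) = n/(¾) = n*(4/3) = 4*n/3)
(o(18, 13) - 21)² = ((4/3)*18 - 21)² = (24 - 21)² = 3² = 9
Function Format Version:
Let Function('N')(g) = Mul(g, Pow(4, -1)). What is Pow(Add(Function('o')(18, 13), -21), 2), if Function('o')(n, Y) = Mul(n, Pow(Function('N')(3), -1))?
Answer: 9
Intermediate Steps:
Function('N')(g) = Mul(Rational(1, 4), g) (Function('N')(g) = Mul(g, Rational(1, 4)) = Mul(Rational(1, 4), g))
Function('o')(n, Y) = Mul(Rational(4, 3), n) (Function('o')(n, Y) = Mul(n, Pow(Mul(Rational(1, 4), 3), -1)) = Mul(n, Pow(Rational(3, 4), -1)) = Mul(n, Rational(4, 3)) = Mul(Rational(4, 3), n))
Pow(Add(Function('o')(18, 13), -21), 2) = Pow(Add(Mul(Rational(4, 3), 18), -21), 2) = Pow(Add(24, -21), 2) = Pow(3, 2) = 9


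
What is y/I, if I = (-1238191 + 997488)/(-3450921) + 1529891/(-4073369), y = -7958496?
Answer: 1215995439765709512/46728922187 ≈ 2.6022e+7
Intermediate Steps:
I = -186915688748/611168461863 (I = -240703*(-1/3450921) + 1529891*(-1/4073369) = 240703/3450921 - 66517/177103 = -186915688748/611168461863 ≈ -0.30583)
y/I = -7958496/(-186915688748/611168461863) = -7958496*(-611168461863/186915688748) = 1215995439765709512/46728922187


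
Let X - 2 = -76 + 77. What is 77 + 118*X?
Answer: 431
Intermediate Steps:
X = 3 (X = 2 + (-76 + 77) = 2 + 1 = 3)
77 + 118*X = 77 + 118*3 = 77 + 354 = 431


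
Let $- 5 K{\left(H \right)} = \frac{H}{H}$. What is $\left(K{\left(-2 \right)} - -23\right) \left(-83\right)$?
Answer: $- \frac{9462}{5} \approx -1892.4$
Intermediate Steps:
$K{\left(H \right)} = - \frac{1}{5}$ ($K{\left(H \right)} = - \frac{H \frac{1}{H}}{5} = \left(- \frac{1}{5}\right) 1 = - \frac{1}{5}$)
$\left(K{\left(-2 \right)} - -23\right) \left(-83\right) = \left(- \frac{1}{5} - -23\right) \left(-83\right) = \left(- \frac{1}{5} + 23\right) \left(-83\right) = \frac{114}{5} \left(-83\right) = - \frac{9462}{5}$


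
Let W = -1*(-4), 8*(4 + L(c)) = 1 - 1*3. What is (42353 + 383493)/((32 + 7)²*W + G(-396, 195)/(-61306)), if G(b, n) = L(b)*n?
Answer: 104427659504/1491946131 ≈ 69.994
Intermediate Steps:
L(c) = -17/4 (L(c) = -4 + (1 - 1*3)/8 = -4 + (1 - 3)/8 = -4 + (⅛)*(-2) = -4 - ¼ = -17/4)
G(b, n) = -17*n/4
W = 4
(42353 + 383493)/((32 + 7)²*W + G(-396, 195)/(-61306)) = (42353 + 383493)/((32 + 7)²*4 - 17/4*195/(-61306)) = 425846/(39²*4 - 3315/4*(-1/61306)) = 425846/(1521*4 + 3315/245224) = 425846/(6084 + 3315/245224) = 425846/(1491946131/245224) = 425846*(245224/1491946131) = 104427659504/1491946131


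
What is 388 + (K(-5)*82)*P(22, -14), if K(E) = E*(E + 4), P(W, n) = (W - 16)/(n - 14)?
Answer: 2101/7 ≈ 300.14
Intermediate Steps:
P(W, n) = (-16 + W)/(-14 + n)
K(E) = E*(4 + E)
388 + (K(-5)*82)*P(22, -14) = 388 + (-5*(4 - 5)*82)*((-16 + 22)/(-14 - 14)) = 388 + (-5*(-1)*82)*(6/(-28)) = 388 + (5*82)*(-1/28*6) = 388 + 410*(-3/14) = 388 - 615/7 = 2101/7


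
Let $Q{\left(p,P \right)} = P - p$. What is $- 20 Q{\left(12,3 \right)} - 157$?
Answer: $23$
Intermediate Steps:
$- 20 Q{\left(12,3 \right)} - 157 = - 20 \left(3 - 12\right) - 157 = \left(-20\right) \left(-9\right) - 157 = 180 - 157 = 23$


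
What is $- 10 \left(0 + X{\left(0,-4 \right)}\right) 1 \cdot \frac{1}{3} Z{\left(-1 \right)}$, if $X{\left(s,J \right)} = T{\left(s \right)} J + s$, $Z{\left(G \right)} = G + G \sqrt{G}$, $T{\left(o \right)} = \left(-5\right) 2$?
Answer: $\frac{400}{3} + \frac{400 i}{3} \approx 133.33 + 133.33 i$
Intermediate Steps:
$T{\left(o \right)} = -10$
$Z{\left(G \right)} = G + G^{\frac{3}{2}}$
$X{\left(s,J \right)} = s - 10 J$ ($X{\left(s,J \right)} = - 10 J + s = s - 10 J$)
$- 10 \left(0 + X{\left(0,-4 \right)}\right) 1 \cdot \frac{1}{3} Z{\left(-1 \right)} = - 10 \left(0 + \left(0 - -40\right)\right) 1 \cdot \frac{1}{3} \left(-1 + \left(-1\right)^{\frac{3}{2}}\right) = - 10 \left(0 + \left(0 + 40\right)\right) 1 \cdot \frac{1}{3} \left(-1 - i\right) = - 10 \left(0 + 40\right) \frac{1}{3} \left(-1 - i\right) = - 10 \cdot 40 \cdot \frac{1}{3} \left(-1 - i\right) = \left(-10\right) \frac{40}{3} \left(-1 - i\right) = - \frac{400 \left(-1 - i\right)}{3} = \frac{400}{3} + \frac{400 i}{3}$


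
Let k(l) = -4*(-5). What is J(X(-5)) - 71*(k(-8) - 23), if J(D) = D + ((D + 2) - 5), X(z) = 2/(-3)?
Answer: 626/3 ≈ 208.67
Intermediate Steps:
X(z) = -⅔ (X(z) = 2*(-⅓) = -⅔)
k(l) = 20
J(D) = -3 + 2*D (J(D) = D + ((2 + D) - 5) = D + (-3 + D) = -3 + 2*D)
J(X(-5)) - 71*(k(-8) - 23) = (-3 + 2*(-⅔)) - 71*(20 - 23) = (-3 - 4/3) - 71*(-3) = -13/3 + 213 = 626/3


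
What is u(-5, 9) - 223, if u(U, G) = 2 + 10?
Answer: -211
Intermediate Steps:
u(U, G) = 12
u(-5, 9) - 223 = 12 - 223 = -211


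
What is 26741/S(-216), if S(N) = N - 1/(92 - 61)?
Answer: -828971/6697 ≈ -123.78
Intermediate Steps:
S(N) = -1/31 + N (S(N) = N - 1/31 = -1/31 + N)
26741/S(-216) = 26741/(-1/31 - 216) = 26741/(-6697/31) = 26741*(-31/6697) = -828971/6697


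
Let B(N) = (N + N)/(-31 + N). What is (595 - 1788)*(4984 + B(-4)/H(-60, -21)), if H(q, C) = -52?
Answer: -2705387574/455 ≈ -5.9459e+6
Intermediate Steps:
B(N) = 2*N/(-31 + N) (B(N) = (2*N)/(-31 + N) = 2*N/(-31 + N))
(595 - 1788)*(4984 + B(-4)/H(-60, -21)) = (595 - 1788)*(4984 + (2*(-4)/(-31 - 4))/(-52)) = -1193*(4984 + (2*(-4)/(-35))*(-1/52)) = -1193*(4984 + (2*(-4)*(-1/35))*(-1/52)) = -1193*(4984 + (8/35)*(-1/52)) = -1193*(4984 - 2/455) = -1193*2267718/455 = -2705387574/455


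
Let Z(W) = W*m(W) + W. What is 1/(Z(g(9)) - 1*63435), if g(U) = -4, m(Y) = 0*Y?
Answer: -1/63439 ≈ -1.5763e-5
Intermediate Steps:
m(Y) = 0
Z(W) = W (Z(W) = W*0 + W = 0 + W = W)
1/(Z(g(9)) - 1*63435) = 1/(-4 - 1*63435) = 1/(-4 - 63435) = 1/(-63439) = -1/63439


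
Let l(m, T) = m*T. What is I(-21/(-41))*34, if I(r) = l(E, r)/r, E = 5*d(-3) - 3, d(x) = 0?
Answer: -102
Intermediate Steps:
E = -3 (E = 5*0 - 3 = 0 - 3 = -3)
l(m, T) = T*m
I(r) = -3 (I(r) = (r*(-3))/r = (-3*r)/r = -3)
I(-21/(-41))*34 = -3*34 = -102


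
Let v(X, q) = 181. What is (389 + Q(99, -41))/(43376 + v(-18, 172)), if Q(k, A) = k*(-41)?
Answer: -3670/43557 ≈ -0.084257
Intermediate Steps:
Q(k, A) = -41*k
(389 + Q(99, -41))/(43376 + v(-18, 172)) = (389 - 41*99)/(43376 + 181) = (389 - 4059)/43557 = -3670*1/43557 = -3670/43557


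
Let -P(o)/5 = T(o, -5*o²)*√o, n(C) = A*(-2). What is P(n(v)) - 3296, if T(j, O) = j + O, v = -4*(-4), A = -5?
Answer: -3296 + 2450*√10 ≈ 4451.6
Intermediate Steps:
v = 16
n(C) = 10 (n(C) = -5*(-2) = 10)
T(j, O) = O + j
P(o) = -5*√o*(o - 5*o²) (P(o) = -5*(-5*o² + o)*√o = -5*(o - 5*o²)*√o = -5*√o*(o - 5*o²))
P(n(v)) - 3296 = 10^(3/2)*(-5 + 25*10) - 3296 = (10*√10)*(-5 + 250) - 3296 = (10*√10)*245 - 3296 = 2450*√10 - 3296 = -3296 + 2450*√10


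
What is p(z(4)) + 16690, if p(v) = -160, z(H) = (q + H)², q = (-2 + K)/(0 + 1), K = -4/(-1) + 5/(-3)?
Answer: 16530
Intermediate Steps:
K = 7/3 (K = -4*(-1) + 5*(-⅓) = 4 - 5/3 = 7/3 ≈ 2.3333)
q = ⅓ (q = (-2 + 7/3)/(0 + 1) = (⅓)/1 = (⅓)*1 = ⅓ ≈ 0.33333)
z(H) = (⅓ + H)²
p(z(4)) + 16690 = -160 + 16690 = 16530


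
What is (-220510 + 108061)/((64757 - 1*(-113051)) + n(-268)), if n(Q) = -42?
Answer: -112449/177766 ≈ -0.63257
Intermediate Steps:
(-220510 + 108061)/((64757 - 1*(-113051)) + n(-268)) = (-220510 + 108061)/((64757 - 1*(-113051)) - 42) = -112449/((64757 + 113051) - 42) = -112449/(177808 - 42) = -112449/177766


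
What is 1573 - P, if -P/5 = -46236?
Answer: -229607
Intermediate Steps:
P = 231180 (P = -5*(-46236) = 231180)
1573 - P = 1573 - 1*231180 = 1573 - 231180 = -229607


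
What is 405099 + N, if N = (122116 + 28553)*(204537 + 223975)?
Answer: 64563879627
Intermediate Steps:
N = 64563474528 (N = 150669*428512 = 64563474528)
405099 + N = 405099 + 64563474528 = 64563879627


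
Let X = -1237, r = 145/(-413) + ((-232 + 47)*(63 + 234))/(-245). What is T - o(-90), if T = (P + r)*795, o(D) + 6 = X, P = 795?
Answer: 2345409908/2891 ≈ 8.1128e+5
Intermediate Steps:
r = 647336/2891 (r = 145*(-1/413) - 185*297*(-1/245) = -145/413 - 54945*(-1/245) = -145/413 + 10989/49 = 647336/2891 ≈ 223.91)
o(D) = -1243 (o(D) = -6 - 1237 = -1243)
T = 2341816395/2891 (T = (795 + 647336/2891)*795 = (2945681/2891)*795 = 2341816395/2891 ≈ 8.1004e+5)
T - o(-90) = 2341816395/2891 - 1*(-1243) = 2341816395/2891 + 1243 = 2345409908/2891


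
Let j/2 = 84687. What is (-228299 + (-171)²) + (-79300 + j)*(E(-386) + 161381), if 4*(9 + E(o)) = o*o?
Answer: 17890388896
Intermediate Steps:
j = 169374 (j = 2*84687 = 169374)
E(o) = -9 + o²/4 (E(o) = -9 + (o*o)/4 = -9 + o²/4)
(-228299 + (-171)²) + (-79300 + j)*(E(-386) + 161381) = (-228299 + (-171)²) + (-79300 + 169374)*((-9 + (¼)*(-386)²) + 161381) = (-228299 + 29241) + 90074*((-9 + (¼)*148996) + 161381) = -199058 + 90074*((-9 + 37249) + 161381) = -199058 + 90074*(37240 + 161381) = -199058 + 90074*198621 = -199058 + 17890587954 = 17890388896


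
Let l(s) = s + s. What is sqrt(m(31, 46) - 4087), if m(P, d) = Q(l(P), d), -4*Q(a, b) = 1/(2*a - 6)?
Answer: I*sqrt(227629670)/236 ≈ 63.93*I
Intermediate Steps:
l(s) = 2*s
Q(a, b) = -1/(4*(-6 + 2*a)) (Q(a, b) = -1/(4*(2*a - 6)) = -1/(4*(-6 + 2*a)))
m(P, d) = -1/(-24 + 16*P) (m(P, d) = -1/(-24 + 8*(2*P)) = -1/(-24 + 16*P))
sqrt(m(31, 46) - 4087) = sqrt(-1/(-24 + 16*31) - 4087) = sqrt(-1/(-24 + 496) - 4087) = sqrt(-1/472 - 4087) = sqrt(-1929065/472) = I*sqrt(227629670)/236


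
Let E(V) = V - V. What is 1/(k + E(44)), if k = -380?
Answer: -1/380 ≈ -0.0026316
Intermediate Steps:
E(V) = 0
1/(k + E(44)) = 1/(-380 + 0) = 1/(-380) = -1/380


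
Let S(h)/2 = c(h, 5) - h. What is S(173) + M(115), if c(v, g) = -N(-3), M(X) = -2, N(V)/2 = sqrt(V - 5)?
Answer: -348 - 8*I*sqrt(2) ≈ -348.0 - 11.314*I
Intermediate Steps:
N(V) = 2*sqrt(-5 + V) (N(V) = 2*sqrt(V - 5) = 2*sqrt(-5 + V))
c(v, g) = -4*I*sqrt(2) (c(v, g) = -2*sqrt(-5 - 3) = -2*sqrt(-8) = -2*2*I*sqrt(2) = -4*I*sqrt(2))
S(h) = -2*h - 8*I*sqrt(2) (S(h) = 2*(-4*I*sqrt(2) - h) = 2*(-h - 4*I*sqrt(2)) = -2*h - 8*I*sqrt(2))
S(173) + M(115) = (-2*173 - 8*I*sqrt(2)) - 2 = (-346 - 8*I*sqrt(2)) - 2 = -348 - 8*I*sqrt(2)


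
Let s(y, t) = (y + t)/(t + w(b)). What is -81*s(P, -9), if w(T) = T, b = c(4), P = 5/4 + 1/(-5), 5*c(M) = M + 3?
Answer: -12879/152 ≈ -84.730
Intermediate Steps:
c(M) = ⅗ + M/5 (c(M) = (M + 3)/5 = (3 + M)/5 = ⅗ + M/5)
P = 21/20 (P = 5*(¼) + 1*(-⅕) = 5/4 - ⅕ = 21/20 ≈ 1.0500)
b = 7/5 (b = ⅗ + (⅕)*4 = ⅗ + ⅘ = 7/5 ≈ 1.4000)
s(y, t) = (t + y)/(7/5 + t) (s(y, t) = (y + t)/(t + 7/5) = (t + y)/(7/5 + t))
-81*s(P, -9) = -81*5*(-9 + 21/20)/(7 + 5*(-9)) = -81*5*(-159/20)/(7 - 45) = -81*5*(-159/20)/(-38) = -81*5*(-1/38)*(-159/20) = -81*159/152 = -1*12879/152 = -12879/152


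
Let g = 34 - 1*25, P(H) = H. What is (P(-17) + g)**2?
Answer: 64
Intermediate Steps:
g = 9 (g = 34 - 25 = 9)
(P(-17) + g)**2 = (-17 + 9)**2 = (-8)**2 = 64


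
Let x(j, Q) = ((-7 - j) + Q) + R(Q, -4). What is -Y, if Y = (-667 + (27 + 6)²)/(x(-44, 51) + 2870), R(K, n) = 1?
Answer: -422/2959 ≈ -0.14262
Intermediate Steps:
x(j, Q) = -6 + Q - j (x(j, Q) = ((-7 - j) + Q) + 1 = (-7 + Q - j) + 1 = -6 + Q - j)
Y = 422/2959 (Y = (-667 + (27 + 6)²)/((-6 + 51 - 1*(-44)) + 2870) = (-667 + 33²)/((-6 + 51 + 44) + 2870) = (-667 + 1089)/(89 + 2870) = 422/2959 ≈ 0.14262)
-Y = -1*422/2959 = -422/2959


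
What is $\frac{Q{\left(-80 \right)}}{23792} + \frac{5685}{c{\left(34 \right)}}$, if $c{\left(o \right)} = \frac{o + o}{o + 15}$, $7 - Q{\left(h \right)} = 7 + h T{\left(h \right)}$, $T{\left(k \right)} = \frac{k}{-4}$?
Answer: $\frac{414232955}{101116} \approx 4096.6$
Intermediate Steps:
$T{\left(k \right)} = - \frac{k}{4}$ ($T{\left(k \right)} = k \left(- \frac{1}{4}\right) = - \frac{k}{4}$)
$Q{\left(h \right)} = \frac{h^{2}}{4}$ ($Q{\left(h \right)} = 7 - \left(7 + h \left(- \frac{h}{4}\right)\right) = 7 - \left(7 - \frac{h^{2}}{4}\right) = 7 + \left(-7 + \frac{h^{2}}{4}\right) = \frac{h^{2}}{4}$)
$c{\left(o \right)} = \frac{2 o}{15 + o}$
$\frac{Q{\left(-80 \right)}}{23792} + \frac{5685}{c{\left(34 \right)}} = \frac{\frac{1}{4} \left(-80\right)^{2}}{23792} + \frac{5685}{2 \cdot 34 \frac{1}{15 + 34}} = \frac{1}{4} \cdot 6400 \cdot \frac{1}{23792} + \frac{5685}{2 \cdot 34 \cdot \frac{1}{49}} = 1600 \cdot \frac{1}{23792} + \frac{5685}{2 \cdot 34 \cdot \frac{1}{49}} = \frac{100}{1487} + \frac{5685}{\frac{68}{49}} = \frac{100}{1487} + 5685 \cdot \frac{49}{68} = \frac{100}{1487} + \frac{278565}{68} = \frac{414232955}{101116}$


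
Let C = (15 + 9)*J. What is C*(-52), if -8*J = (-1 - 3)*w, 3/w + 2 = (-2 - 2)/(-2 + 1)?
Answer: -936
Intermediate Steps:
w = 3/2 (w = 3/(-2 + (-2 - 2)/(-2 + 1)) = 3/(-2 - 4/(-1)) = 3/(-2 - 4*(-1)) = 3/(-2 + 4) = 3/2 ≈ 1.5000)
J = ¾ (J = -(-1 - 3)*3/(8*2) = -(-1)*3/(2*2) = -⅛*(-6) = ¾ ≈ 0.75000)
C = 18 (C = (15 + 9)*(¾) = 24*(¾) = 18)
C*(-52) = 18*(-52) = -936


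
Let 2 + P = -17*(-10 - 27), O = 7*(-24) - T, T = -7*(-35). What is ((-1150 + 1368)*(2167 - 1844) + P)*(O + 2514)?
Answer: 149257141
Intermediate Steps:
T = 245
O = -413 (O = 7*(-24) - 1*245 = -168 - 245 = -413)
P = 627 (P = -2 - 17*(-10 - 27) = -2 - 17*(-37) = -2 + 629 = 627)
((-1150 + 1368)*(2167 - 1844) + P)*(O + 2514) = ((-1150 + 1368)*(2167 - 1844) + 627)*(-413 + 2514) = (218*323 + 627)*2101 = (70414 + 627)*2101 = 71041*2101 = 149257141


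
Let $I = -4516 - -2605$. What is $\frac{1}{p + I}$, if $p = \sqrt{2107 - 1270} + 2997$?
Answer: $\frac{362}{392853} - \frac{\sqrt{93}}{392853} \approx 0.00089692$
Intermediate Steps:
$I = -1911$ ($I = -4516 + 2605 = -1911$)
$p = 2997 + 3 \sqrt{93}$ ($p = \sqrt{837} + 2997 = 3 \sqrt{93} + 2997 = 2997 + 3 \sqrt{93} \approx 3025.9$)
$\frac{1}{p + I} = \frac{1}{\left(2997 + 3 \sqrt{93}\right) - 1911} = \frac{1}{1086 + 3 \sqrt{93}}$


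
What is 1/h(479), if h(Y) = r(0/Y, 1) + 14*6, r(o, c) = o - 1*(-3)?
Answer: 1/87 ≈ 0.011494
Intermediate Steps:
r(o, c) = 3 + o (r(o, c) = o + 3 = 3 + o)
h(Y) = 87 (h(Y) = (3 + 0/Y) + 14*6 = (3 + 0) + 84 = 3 + 84 = 87)
1/h(479) = 1/87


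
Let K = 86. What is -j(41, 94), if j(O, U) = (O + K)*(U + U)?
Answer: -23876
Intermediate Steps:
j(O, U) = 2*U*(86 + O) (j(O, U) = (O + 86)*(U + U) = (86 + O)*(2*U) = 2*U*(86 + O))
-j(41, 94) = -2*94*(86 + 41) = -2*94*127 = -1*23876 = -23876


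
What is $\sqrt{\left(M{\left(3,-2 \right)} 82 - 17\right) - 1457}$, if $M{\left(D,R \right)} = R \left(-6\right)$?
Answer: $7 i \sqrt{10} \approx 22.136 i$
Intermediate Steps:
$M{\left(D,R \right)} = - 6 R$
$\sqrt{\left(M{\left(3,-2 \right)} 82 - 17\right) - 1457} = \sqrt{\left(\left(-6\right) \left(-2\right) 82 - 17\right) - 1457} = \sqrt{\left(12 \cdot 82 - 17\right) - 1457} = \sqrt{\left(984 - 17\right) - 1457} = \sqrt{967 - 1457} = \sqrt{-490} = 7 i \sqrt{10}$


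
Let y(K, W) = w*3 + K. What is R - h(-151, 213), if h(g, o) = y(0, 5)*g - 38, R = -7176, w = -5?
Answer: -9403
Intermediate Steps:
y(K, W) = -15 + K (y(K, W) = -5*3 + K = -15 + K)
h(g, o) = -38 - 15*g (h(g, o) = (-15 + 0)*g - 38 = -15*g - 38 = -38 - 15*g)
R - h(-151, 213) = -7176 - (-38 - 15*(-151)) = -7176 - (-38 + 2265) = -7176 - 1*2227 = -7176 - 2227 = -9403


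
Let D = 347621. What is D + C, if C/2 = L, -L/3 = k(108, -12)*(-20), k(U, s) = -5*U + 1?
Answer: 282941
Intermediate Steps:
k(U, s) = 1 - 5*U
L = -32340 (L = -3*(1 - 5*108)*(-20) = -3*(1 - 540)*(-20) = -(-1617)*(-20) = -3*10780 = -32340)
C = -64680 (C = 2*(-32340) = -64680)
D + C = 347621 - 64680 = 282941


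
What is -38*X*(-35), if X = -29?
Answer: -38570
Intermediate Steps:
-38*X*(-35) = -38*(-29)*(-35) = 1102*(-35) = -38570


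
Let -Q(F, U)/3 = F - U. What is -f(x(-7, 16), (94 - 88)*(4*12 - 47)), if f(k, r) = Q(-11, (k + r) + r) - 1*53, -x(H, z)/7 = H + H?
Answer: -310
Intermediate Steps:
Q(F, U) = -3*F + 3*U (Q(F, U) = -3*(F - U) = -3*F + 3*U)
x(H, z) = -14*H (x(H, z) = -7*(H + H) = -14*H)
f(k, r) = -20 + 3*k + 6*r (f(k, r) = (-3*(-11) + 3*((k + r) + r)) - 1*53 = (33 + 3*(k + 2*r)) - 53 = (33 + (3*k + 6*r)) - 53 = (33 + 3*k + 6*r) - 53 = -20 + 3*k + 6*r)
-f(x(-7, 16), (94 - 88)*(4*12 - 47)) = -(-20 + 3*(-14*(-7)) + 6*((94 - 88)*(4*12 - 47))) = -(-20 + 3*98 + 6*(6*(48 - 47))) = -(-20 + 294 + 6*(6*1)) = -(-20 + 294 + 6*6) = -(-20 + 294 + 36) = -1*310 = -310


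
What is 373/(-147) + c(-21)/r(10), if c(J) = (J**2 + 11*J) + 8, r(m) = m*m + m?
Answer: -4492/8085 ≈ -0.55560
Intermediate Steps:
r(m) = m + m**2 (r(m) = m**2 + m = m + m**2)
c(J) = 8 + J**2 + 11*J
373/(-147) + c(-21)/r(10) = 373/(-147) + (8 + (-21)**2 + 11*(-21))/((10*(1 + 10))) = 373*(-1/147) + (8 + 441 - 231)/((10*11)) = -373/147 + 218/110 = -373/147 + 218*(1/110) = -373/147 + 109/55 = -4492/8085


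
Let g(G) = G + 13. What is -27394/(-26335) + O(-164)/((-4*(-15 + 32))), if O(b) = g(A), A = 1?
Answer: 747051/895390 ≈ 0.83433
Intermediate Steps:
g(G) = 13 + G
O(b) = 14 (O(b) = 13 + 1 = 14)
-27394/(-26335) + O(-164)/((-4*(-15 + 32))) = -27394/(-26335) + 14/((-4*(-15 + 32))) = -27394*(-1/26335) + 14/((-4*17)) = 27394/26335 + 14/(-68) = 27394/26335 + 14*(-1/68) = 27394/26335 - 7/34 = 747051/895390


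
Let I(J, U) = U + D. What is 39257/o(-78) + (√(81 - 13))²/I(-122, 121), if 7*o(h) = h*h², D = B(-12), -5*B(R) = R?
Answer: -8203303/292798584 ≈ -0.028017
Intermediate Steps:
B(R) = -R/5
D = 12/5 (D = -⅕*(-12) = 12/5 ≈ 2.4000)
I(J, U) = 12/5 + U (I(J, U) = U + 12/5 = 12/5 + U)
o(h) = h³/7 (o(h) = (h*h²)/7 = h³/7)
39257/o(-78) + (√(81 - 13))²/I(-122, 121) = 39257/(((⅐)*(-78)³)) + (√(81 - 13))²/(12/5 + 121) = 39257/(((⅐)*(-474552))) + (√68)²/(617/5) = 39257/(-474552/7) + (2*√17)²*(5/617) = 39257*(-7/474552) + 68*(5/617) = -274799/474552 + 340/617 = -8203303/292798584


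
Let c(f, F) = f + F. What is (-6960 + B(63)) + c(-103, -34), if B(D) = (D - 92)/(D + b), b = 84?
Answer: -1043288/147 ≈ -7097.2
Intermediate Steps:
c(f, F) = F + f
B(D) = (-92 + D)/(84 + D) (B(D) = (D - 92)/(D + 84) = (-92 + D)/(84 + D))
(-6960 + B(63)) + c(-103, -34) = (-6960 + (-92 + 63)/(84 + 63)) + (-34 - 103) = (-6960 - 29/147) - 137 = -1023149/147 - 137 = -1043288/147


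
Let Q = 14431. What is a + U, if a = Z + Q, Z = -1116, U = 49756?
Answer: 63071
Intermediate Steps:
a = 13315 (a = -1116 + 14431 = 13315)
a + U = 13315 + 49756 = 63071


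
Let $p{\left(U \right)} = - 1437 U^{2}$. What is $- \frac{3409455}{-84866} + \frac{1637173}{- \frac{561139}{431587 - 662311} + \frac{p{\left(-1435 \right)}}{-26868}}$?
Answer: $\frac{66439914006786353157}{1207133850357181634} \approx 55.039$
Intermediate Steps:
$- \frac{3409455}{-84866} + \frac{1637173}{- \frac{561139}{431587 - 662311} + \frac{p{\left(-1435 \right)}}{-26868}} = - \frac{3409455}{-84866} + \frac{1637173}{- \frac{561139}{431587 - 662311} + \frac{\left(-1437\right) \left(-1435\right)^{2}}{-26868}} = \left(-3409455\right) \left(- \frac{1}{84866}\right) + \frac{1637173}{- \frac{561139}{431587 - 662311} + \left(-1437\right) 2059225 \left(- \frac{1}{26868}\right)} = \frac{3409455}{84866} + \frac{1637173}{- \frac{561139}{-230724} - - \frac{986368775}{8956}} = \frac{3409455}{84866} + \frac{1637173}{\left(-561139\right) \left(- \frac{1}{230724}\right) + \frac{986368775}{8956}} = \frac{3409455}{84866} + \frac{1637173}{\frac{561139}{230724} + \frac{986368775}{8956}} = \frac{3409455}{84866} + \frac{1637173}{\frac{14223998425249}{129147759}} = \frac{3409455}{84866} + 1637173 \cdot \frac{129147759}{14223998425249} = \frac{3409455}{84866} + \frac{211437224045307}{14223998425249} = \frac{66439914006786353157}{1207133850357181634}$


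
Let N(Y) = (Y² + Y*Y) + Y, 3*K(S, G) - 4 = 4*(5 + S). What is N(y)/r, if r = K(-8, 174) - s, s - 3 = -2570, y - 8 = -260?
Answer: 54324/1099 ≈ 49.430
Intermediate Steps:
y = -252 (y = 8 - 260 = -252)
s = -2567 (s = 3 - 2570 = -2567)
K(S, G) = 8 + 4*S/3 (K(S, G) = 4/3 + (4*(5 + S))/3 = 4/3 + (20 + 4*S)/3 = 4/3 + (20/3 + 4*S/3) = 8 + 4*S/3)
N(Y) = Y + 2*Y² (N(Y) = (Y² + Y²) + Y = 2*Y² + Y = Y + 2*Y²)
r = 7693/3 (r = (8 + (4/3)*(-8)) - 1*(-2567) = (8 - 32/3) + 2567 = -8/3 + 2567 = 7693/3 ≈ 2564.3)
N(y)/r = (-252*(1 + 2*(-252)))/(7693/3) = -252*(1 - 504)*(3/7693) = -252*(-503)*(3/7693) = 126756*(3/7693) = 54324/1099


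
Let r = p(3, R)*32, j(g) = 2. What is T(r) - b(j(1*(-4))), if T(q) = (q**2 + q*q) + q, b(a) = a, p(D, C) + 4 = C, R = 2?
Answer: 8126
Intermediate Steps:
p(D, C) = -4 + C
r = -64 (r = (-4 + 2)*32 = -2*32 = -64)
T(q) = q + 2*q**2 (T(q) = (q**2 + q**2) + q = 2*q**2 + q = q + 2*q**2)
T(r) - b(j(1*(-4))) = -64*(1 + 2*(-64)) - 1*2 = -64*(1 - 128) - 2 = -64*(-127) - 2 = 8128 - 2 = 8126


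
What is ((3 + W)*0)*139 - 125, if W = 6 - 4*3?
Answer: -125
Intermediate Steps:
W = -6 (W = 6 - 12 = -6)
((3 + W)*0)*139 - 125 = ((3 - 6)*0)*139 - 125 = -3*0*139 - 125 = 0*139 - 125 = 0 - 125 = -125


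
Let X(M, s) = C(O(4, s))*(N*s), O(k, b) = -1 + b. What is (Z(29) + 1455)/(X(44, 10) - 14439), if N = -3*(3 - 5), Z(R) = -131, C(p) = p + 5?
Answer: -1324/13599 ≈ -0.097360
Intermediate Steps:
C(p) = 5 + p
N = 6 (N = -3*(-2) = 6)
X(M, s) = 6*s*(4 + s) (X(M, s) = (5 + (-1 + s))*(6*s) = (4 + s)*(6*s) = 6*s*(4 + s))
(Z(29) + 1455)/(X(44, 10) - 14439) = (-131 + 1455)/(6*10*(4 + 10) - 14439) = 1324/(6*10*14 - 14439) = 1324/(840 - 14439) = 1324/(-13599) = 1324*(-1/13599) = -1324/13599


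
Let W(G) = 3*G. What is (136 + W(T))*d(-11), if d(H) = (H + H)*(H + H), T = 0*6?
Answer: 65824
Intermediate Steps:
T = 0
d(H) = 4*H² (d(H) = (2*H)*(2*H) = 4*H²)
(136 + W(T))*d(-11) = (136 + 3*0)*(4*(-11)²) = (136 + 0)*(4*121) = 136*484 = 65824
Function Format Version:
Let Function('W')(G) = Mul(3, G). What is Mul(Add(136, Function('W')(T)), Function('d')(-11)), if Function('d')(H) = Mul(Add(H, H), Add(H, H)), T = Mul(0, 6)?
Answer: 65824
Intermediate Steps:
T = 0
Function('d')(H) = Mul(4, Pow(H, 2)) (Function('d')(H) = Mul(Mul(2, H), Mul(2, H)) = Mul(4, Pow(H, 2)))
Mul(Add(136, Function('W')(T)), Function('d')(-11)) = Mul(Add(136, Mul(3, 0)), Mul(4, Pow(-11, 2))) = Mul(Add(136, 0), Mul(4, 121)) = Mul(136, 484) = 65824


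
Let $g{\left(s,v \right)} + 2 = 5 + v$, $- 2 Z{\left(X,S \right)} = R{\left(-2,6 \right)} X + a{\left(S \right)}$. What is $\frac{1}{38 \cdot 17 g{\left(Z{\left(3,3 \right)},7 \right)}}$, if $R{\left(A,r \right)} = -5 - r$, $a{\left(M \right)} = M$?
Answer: $\frac{1}{6460} \approx 0.0001548$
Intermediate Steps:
$Z{\left(X,S \right)} = - \frac{S}{2} + \frac{11 X}{2}$ ($Z{\left(X,S \right)} = - \frac{\left(-5 - 6\right) X + S}{2} = - \frac{- 11 X + S}{2} = - \frac{S - 11 X}{2} = - \frac{S}{2} + \frac{11 X}{2}$)
$g{\left(s,v \right)} = 3 + v$ ($g{\left(s,v \right)} = -2 + \left(5 + v\right) = 3 + v$)
$\frac{1}{38 \cdot 17 g{\left(Z{\left(3,3 \right)},7 \right)}} = \frac{1}{38 \cdot 17 \left(3 + 7\right)} = \frac{1}{646 \cdot 10} = \frac{1}{6460}$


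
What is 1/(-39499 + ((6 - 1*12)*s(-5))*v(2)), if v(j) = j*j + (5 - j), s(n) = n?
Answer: -1/39289 ≈ -2.5452e-5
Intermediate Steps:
v(j) = 5 + j**2 - j (v(j) = j**2 + (5 - j) = 5 + j**2 - j)
1/(-39499 + ((6 - 1*12)*s(-5))*v(2)) = 1/(-39499 + ((6 - 1*12)*(-5))*(5 + 2**2 - 1*2)) = 1/(-39499 + ((6 - 12)*(-5))*(5 + 4 - 2)) = 1/(-39499 - 6*(-5)*7) = 1/(-39499 + 30*7) = 1/(-39499 + 210) = 1/(-39289) = -1/39289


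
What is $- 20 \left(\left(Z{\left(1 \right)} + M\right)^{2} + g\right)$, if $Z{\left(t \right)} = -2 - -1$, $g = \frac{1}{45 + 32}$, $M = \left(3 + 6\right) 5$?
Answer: $- \frac{2981460}{77} \approx -38720.0$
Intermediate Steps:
$M = 45$ ($M = 9 \cdot 5 = 45$)
$g = \frac{1}{77} \approx 0.012987$
$Z{\left(t \right)} = -1$ ($Z{\left(t \right)} = -2 + 1 = -1$)
$- 20 \left(\left(Z{\left(1 \right)} + M\right)^{2} + g\right) = - 20 \left(\left(-1 + 45\right)^{2} + \frac{1}{77}\right) = - 20 \left(44^{2} + \frac{1}{77}\right) = - 20 \left(1936 + \frac{1}{77}\right) = \left(-20\right) \frac{149073}{77} = - \frac{2981460}{77}$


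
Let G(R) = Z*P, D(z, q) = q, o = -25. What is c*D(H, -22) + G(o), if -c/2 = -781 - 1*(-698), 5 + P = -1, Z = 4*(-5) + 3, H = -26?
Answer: -3550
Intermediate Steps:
Z = -17 (Z = -20 + 3 = -17)
P = -6 (P = -5 - 1 = -6)
c = 166 (c = -2*(-781 - 1*(-698)) = -2*(-781 + 698) = -2*(-83) = 166)
G(R) = 102 (G(R) = -17*(-6) = 102)
c*D(H, -22) + G(o) = 166*(-22) + 102 = -3652 + 102 = -3550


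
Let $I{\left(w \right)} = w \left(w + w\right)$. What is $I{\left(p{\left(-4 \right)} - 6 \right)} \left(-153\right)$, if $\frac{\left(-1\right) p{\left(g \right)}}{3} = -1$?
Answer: $-2754$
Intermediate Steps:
$p{\left(g \right)} = 3$ ($p{\left(g \right)} = \left(-3\right) \left(-1\right) = 3$)
$I{\left(w \right)} = 2 w^{2}$ ($I{\left(w \right)} = w 2 w = 2 w^{2}$)
$I{\left(p{\left(-4 \right)} - 6 \right)} \left(-153\right) = 2 \left(3 - 6\right)^{2} \left(-153\right) = 2 \left(-3\right)^{2} \left(-153\right) = 2 \cdot 9 \left(-153\right) = 18 \left(-153\right) = -2754$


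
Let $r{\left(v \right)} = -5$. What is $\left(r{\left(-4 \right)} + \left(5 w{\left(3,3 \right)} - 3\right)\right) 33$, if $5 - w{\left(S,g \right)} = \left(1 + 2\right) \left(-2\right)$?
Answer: $1551$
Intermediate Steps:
$w{\left(S,g \right)} = 11$ ($w{\left(S,g \right)} = 5 - \left(1 + 2\right) \left(-2\right) = 5 - 3 \left(-2\right) = 5 - -6 = 5 + 6 = 11$)
$\left(r{\left(-4 \right)} + \left(5 w{\left(3,3 \right)} - 3\right)\right) 33 = \left(-5 + \left(5 \cdot 11 - 3\right)\right) 33 = \left(-5 + \left(55 - 3\right)\right) 33 = \left(-5 + 52\right) 33 = 47 \cdot 33 = 1551$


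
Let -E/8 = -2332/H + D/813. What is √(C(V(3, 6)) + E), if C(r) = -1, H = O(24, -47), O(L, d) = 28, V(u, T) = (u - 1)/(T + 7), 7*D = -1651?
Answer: √21622095159/5691 ≈ 25.838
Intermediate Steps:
D = -1651/7 (D = (⅐)*(-1651) = -1651/7 ≈ -235.86)
V(u, T) = (-1 + u)/(7 + T)
H = 28
E = 3805040/5691 (E = -8*(-2332/28 - 1651/7/813) = -8*(-2332*1/28 - 1651/7*1/813) = -8*(-583/7 - 1651/5691) = -8*(-475630/5691) = 3805040/5691 ≈ 668.61)
√(C(V(3, 6)) + E) = √(-1 + 3805040/5691) = √(3799349/5691) = √21622095159/5691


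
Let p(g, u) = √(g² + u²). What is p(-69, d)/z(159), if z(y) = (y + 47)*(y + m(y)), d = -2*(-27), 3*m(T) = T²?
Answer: √853/589572 ≈ 4.9538e-5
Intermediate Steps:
m(T) = T²/3
d = 54
z(y) = (47 + y)*(y + y²/3) (z(y) = (y + 47)*(y + y²/3) = (47 + y)*(y + y²/3))
p(-69, d)/z(159) = √((-69)² + 54²)/(((⅓)*159*(141 + 159² + 50*159))) = √(4761 + 2916)/(((⅓)*159*(141 + 25281 + 7950))) = √7677/(((⅓)*159*33372)) = (3*√853)/1768716 = (3*√853)*(1/1768716) = √853/589572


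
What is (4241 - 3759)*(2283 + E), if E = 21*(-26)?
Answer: 837234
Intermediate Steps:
E = -546
(4241 - 3759)*(2283 + E) = (4241 - 3759)*(2283 - 546) = 482*1737 = 837234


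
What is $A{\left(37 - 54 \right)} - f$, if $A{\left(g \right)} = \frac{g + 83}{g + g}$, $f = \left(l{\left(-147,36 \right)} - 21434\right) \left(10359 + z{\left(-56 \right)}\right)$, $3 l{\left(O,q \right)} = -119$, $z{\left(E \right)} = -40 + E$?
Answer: $\frac{3746532064}{17} \approx 2.2038 \cdot 10^{8}$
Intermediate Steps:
$l{\left(O,q \right)} = - \frac{119}{3}$ ($l{\left(O,q \right)} = \frac{1}{3} \left(-119\right) = - \frac{119}{3}$)
$f = -220384241$ ($f = \left(- \frac{119}{3} - 21434\right) \left(10359 - 96\right) = - \frac{64421 \left(10359 - 96\right)}{3} = \left(- \frac{64421}{3}\right) 10263 = -220384241$)
$A{\left(g \right)} = \frac{83 + g}{2 g}$
$A{\left(37 - 54 \right)} - f = \frac{83 + \left(37 - 54\right)}{2 \left(37 - 54\right)} - -220384241 = \frac{83 - 17}{2 \left(-17\right)} + 220384241 = \frac{1}{2} \left(- \frac{1}{17}\right) 66 + 220384241 = - \frac{33}{17} + 220384241 = \frac{3746532064}{17}$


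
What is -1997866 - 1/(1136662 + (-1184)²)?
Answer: -5071618802589/2538518 ≈ -1.9979e+6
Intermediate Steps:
-1997866 - 1/(1136662 + (-1184)²) = -1997866 - 1/(1136662 + 1401856) = -1997866 - 1/2538518 = -5071618802589/2538518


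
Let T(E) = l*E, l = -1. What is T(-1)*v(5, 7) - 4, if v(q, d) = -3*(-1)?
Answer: -1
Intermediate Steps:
v(q, d) = 3
T(E) = -E
T(-1)*v(5, 7) - 4 = -1*(-1)*3 - 4 = 1*3 - 4 = 3 - 4 = -1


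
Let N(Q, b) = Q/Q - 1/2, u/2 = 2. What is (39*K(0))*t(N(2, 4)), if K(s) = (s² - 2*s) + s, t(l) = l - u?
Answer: 0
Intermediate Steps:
u = 4 (u = 2*2 = 4)
N(Q, b) = ½ (N(Q, b) = 1 - 1*½ = 1 - ½ = ½)
t(l) = -4 + l (t(l) = l - 1*4 = l - 4 = -4 + l)
K(s) = s² - s
(39*K(0))*t(N(2, 4)) = (39*(0*(-1 + 0)))*(-4 + ½) = (39*(0*(-1)))*(-7/2) = (39*0)*(-7/2) = 0*(-7/2) = 0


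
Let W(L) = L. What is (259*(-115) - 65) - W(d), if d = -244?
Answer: -29606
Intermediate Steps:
(259*(-115) - 65) - W(d) = (259*(-115) - 65) - 1*(-244) = (-29785 - 65) + 244 = -29850 + 244 = -29606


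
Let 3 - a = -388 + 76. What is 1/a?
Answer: 1/315 ≈ 0.0031746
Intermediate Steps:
a = 315 (a = 3 - (-388 + 76) = 3 - 1*(-312) = 3 + 312 = 315)
1/a = 1/315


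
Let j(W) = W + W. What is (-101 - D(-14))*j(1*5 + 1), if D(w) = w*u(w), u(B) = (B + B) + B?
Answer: -8268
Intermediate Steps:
u(B) = 3*B (u(B) = 2*B + B = 3*B)
j(W) = 2*W
D(w) = 3*w**2 (D(w) = w*(3*w) = 3*w**2)
(-101 - D(-14))*j(1*5 + 1) = (-101 - 3*(-14)**2)*(2*(1*5 + 1)) = (-101 - 3*196)*(2*(5 + 1)) = (-101 - 1*588)*(2*6) = (-101 - 588)*12 = -689*12 = -8268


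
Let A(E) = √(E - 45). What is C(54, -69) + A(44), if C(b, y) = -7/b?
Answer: -7/54 + I ≈ -0.12963 + 1.0*I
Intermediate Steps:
A(E) = √(-45 + E)
C(54, -69) + A(44) = -7/54 + √(-45 + 44) = -7*1/54 + √(-1) = -7/54 + I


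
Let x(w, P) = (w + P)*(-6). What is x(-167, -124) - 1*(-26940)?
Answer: 28686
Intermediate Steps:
x(w, P) = -6*P - 6*w (x(w, P) = (P + w)*(-6) = -6*P - 6*w)
x(-167, -124) - 1*(-26940) = (-6*(-124) - 6*(-167)) - 1*(-26940) = (744 + 1002) + 26940 = 1746 + 26940 = 28686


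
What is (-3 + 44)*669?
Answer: 27429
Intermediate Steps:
(-3 + 44)*669 = 41*669 = 27429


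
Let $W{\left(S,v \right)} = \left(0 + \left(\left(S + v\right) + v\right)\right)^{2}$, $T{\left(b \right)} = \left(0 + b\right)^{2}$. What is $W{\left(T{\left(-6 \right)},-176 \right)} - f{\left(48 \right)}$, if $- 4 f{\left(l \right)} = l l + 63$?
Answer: $\frac{401791}{4} \approx 1.0045 \cdot 10^{5}$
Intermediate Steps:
$f{\left(l \right)} = - \frac{63}{4} - \frac{l^{2}}{4}$ ($f{\left(l \right)} = - \frac{l l + 63}{4} = - \frac{l^{2} + 63}{4} = - \frac{63 + l^{2}}{4} = - \frac{63}{4} - \frac{l^{2}}{4}$)
$T{\left(b \right)} = b^{2}$
$W{\left(S,v \right)} = \left(S + 2 v\right)^{2}$ ($W{\left(S,v \right)} = \left(0 + \left(S + 2 v\right)\right)^{2} = \left(S + 2 v\right)^{2}$)
$W{\left(T{\left(-6 \right)},-176 \right)} - f{\left(48 \right)} = \left(\left(-6\right)^{2} + 2 \left(-176\right)\right)^{2} - \left(- \frac{63}{4} - \frac{48^{2}}{4}\right) = \left(36 - 352\right)^{2} - \left(- \frac{63}{4} - 576\right) = \left(-316\right)^{2} - \left(- \frac{63}{4} - 576\right) = 99856 - - \frac{2367}{4} = 99856 + \frac{2367}{4} = \frac{401791}{4}$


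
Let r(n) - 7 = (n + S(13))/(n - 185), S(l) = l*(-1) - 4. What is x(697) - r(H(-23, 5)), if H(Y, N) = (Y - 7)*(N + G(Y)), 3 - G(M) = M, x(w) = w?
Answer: 768403/1115 ≈ 689.15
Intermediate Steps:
S(l) = -4 - l (S(l) = -l - 4 = -4 - l)
G(M) = 3 - M
H(Y, N) = (-7 + Y)*(3 + N - Y) (H(Y, N) = (Y - 7)*(N + (3 - Y)) = (-7 + Y)*(3 + N - Y))
r(n) = 7 + (-17 + n)/(-185 + n) (r(n) = 7 + (n + (-4 - 1*13))/(n - 185) = 7 + (n + (-4 - 13))/(-185 + n) = 7 + (n - 17)/(-185 + n) = 7 + (-17 + n)/(-185 + n))
x(697) - r(H(-23, 5)) = 697 - 8*(-164 + (-21 - 1*(-23)² - 7*5 + 10*(-23) + 5*(-23)))/(-185 + (-21 - 1*(-23)² - 7*5 + 10*(-23) + 5*(-23))) = 697 - 8*(-164 + (-21 - 1*529 - 35 - 230 - 115))/(-185 + (-21 - 1*529 - 35 - 230 - 115)) = 697 - 8*(-164 + (-21 - 529 - 35 - 230 - 115))/(-185 + (-21 - 529 - 35 - 230 - 115)) = 697 - 8*(-164 - 930)/(-185 - 930) = 697 - 8*(-1094)/(-1115) = 697 - 8*(-1)*(-1094)/1115 = 697 - 1*8752/1115 = 697 - 8752/1115 = 768403/1115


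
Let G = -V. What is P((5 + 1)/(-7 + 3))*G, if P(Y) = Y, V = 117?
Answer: 351/2 ≈ 175.50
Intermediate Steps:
G = -117 (G = -1*117 = -117)
P((5 + 1)/(-7 + 3))*G = ((5 + 1)/(-7 + 3))*(-117) = (6/(-4))*(-117) = (6*(-¼))*(-117) = -3/2*(-117) = 351/2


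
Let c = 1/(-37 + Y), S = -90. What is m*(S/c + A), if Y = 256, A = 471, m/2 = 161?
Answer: -6194958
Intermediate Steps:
m = 322 (m = 2*161 = 322)
c = 1/219 (c = 1/(-37 + 256) = 1/219 ≈ 0.0045662)
m*(S/c + A) = 322*(-90/1/219 + 471) = 322*(-90*219 + 471) = 322*(-19710 + 471) = 322*(-19239) = -6194958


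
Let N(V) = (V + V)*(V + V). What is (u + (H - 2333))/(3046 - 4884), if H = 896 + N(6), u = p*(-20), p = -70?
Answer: -107/1838 ≈ -0.058215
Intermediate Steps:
N(V) = 4*V² (N(V) = (2*V)*(2*V) = 4*V²)
u = 1400 (u = -70*(-20) = 1400)
H = 1040 (H = 896 + 4*6² = 896 + 4*36 = 896 + 144 = 1040)
(u + (H - 2333))/(3046 - 4884) = (1400 + (1040 - 2333))/(3046 - 4884) = (1400 - 1293)/(-1838) = 107*(-1/1838) = -107/1838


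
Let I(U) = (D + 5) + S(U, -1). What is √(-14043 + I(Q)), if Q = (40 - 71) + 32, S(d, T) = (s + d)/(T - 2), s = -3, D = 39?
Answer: I*√125985/3 ≈ 118.31*I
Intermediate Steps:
S(d, T) = (-3 + d)/(-2 + T) (S(d, T) = (-3 + d)/(T - 2) = (-3 + d)/(-2 + T))
Q = 1 (Q = -31 + 32 = 1)
I(U) = 45 - U/3 (I(U) = (39 + 5) + (-3 + U)/(-2 - 1) = 44 + (-3 + U)/(-3) = 44 - (-3 + U)/3 = 44 + (1 - U/3) = 45 - U/3)
√(-14043 + I(Q)) = √(-14043 + (45 - ⅓*1)) = √(-14043 + (45 - ⅓)) = √(-14043 + 134/3) = √(-41995/3) = I*√125985/3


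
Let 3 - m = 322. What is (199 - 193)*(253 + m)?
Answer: -396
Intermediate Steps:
m = -319 (m = 3 - 1*322 = 3 - 322 = -319)
(199 - 193)*(253 + m) = (199 - 193)*(253 - 319) = 6*(-66) = -396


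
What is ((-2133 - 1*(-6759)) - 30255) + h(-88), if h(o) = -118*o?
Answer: -15245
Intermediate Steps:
((-2133 - 1*(-6759)) - 30255) + h(-88) = ((-2133 - 1*(-6759)) - 30255) - 118*(-88) = ((-2133 + 6759) - 30255) + 10384 = (4626 - 30255) + 10384 = -25629 + 10384 = -15245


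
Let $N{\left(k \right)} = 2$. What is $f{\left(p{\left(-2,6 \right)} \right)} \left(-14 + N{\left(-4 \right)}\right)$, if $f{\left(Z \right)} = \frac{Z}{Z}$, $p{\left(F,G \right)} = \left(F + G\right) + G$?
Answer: $-12$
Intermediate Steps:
$p{\left(F,G \right)} = F + 2 G$
$f{\left(Z \right)} = 1$
$f{\left(p{\left(-2,6 \right)} \right)} \left(-14 + N{\left(-4 \right)}\right) = 1 \left(-14 + 2\right) = 1 \left(-12\right) = -12$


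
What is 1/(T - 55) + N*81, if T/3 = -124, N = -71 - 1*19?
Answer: -3112831/427 ≈ -7290.0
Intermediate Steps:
N = -90 (N = -71 - 19 = -90)
T = -372 (T = 3*(-124) = -372)
1/(T - 55) + N*81 = 1/(-372 - 55) - 90*81 = 1/(-427) - 7290 = -1/427 - 7290 = -3112831/427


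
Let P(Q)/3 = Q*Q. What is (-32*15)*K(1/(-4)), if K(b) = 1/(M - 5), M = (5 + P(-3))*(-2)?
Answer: 160/23 ≈ 6.9565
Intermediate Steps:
P(Q) = 3*Q² (P(Q) = 3*(Q*Q) = 3*Q²)
M = -64 (M = (5 + 3*(-3)²)*(-2) = (5 + 3*9)*(-2) = (5 + 27)*(-2) = 32*(-2) = -64)
K(b) = -1/69 (K(b) = 1/(-64 - 5) = 1/(-69) = -1/69)
(-32*15)*K(1/(-4)) = -32*15*(-1/69) = -480*(-1/69) = 160/23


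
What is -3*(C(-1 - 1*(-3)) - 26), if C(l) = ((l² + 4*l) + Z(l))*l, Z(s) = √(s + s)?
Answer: -6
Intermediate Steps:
Z(s) = √2*√s (Z(s) = √(2*s) = √2*√s)
C(l) = l*(l² + 4*l + √2*√l) (C(l) = ((l² + 4*l) + √2*√l)*l = (l² + 4*l + √2*√l)*l = l*(l² + 4*l + √2*√l))
-3*(C(-1 - 1*(-3)) - 26) = -3*((-1 - 1*(-3))*((-1 - 1*(-3))² + 4*(-1 - 1*(-3)) + √2*√(-1 - 1*(-3))) - 26) = -3*((-1 + 3)*((-1 + 3)² + 4*(-1 + 3) + √2*√(-1 + 3)) - 26) = -3*(2*(2² + 4*2 + √2*√2) - 26) = -3*(2*(4 + 8 + 2) - 26) = -3*(2*14 - 26) = -3*(28 - 26) = -3*2 = -6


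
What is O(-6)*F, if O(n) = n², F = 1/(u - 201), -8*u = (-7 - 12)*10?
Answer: -144/709 ≈ -0.20310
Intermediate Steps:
u = 95/4 (u = -(-7 - 12)*10/8 = -(-19)*10/8 = -⅛*(-190) = 95/4 ≈ 23.750)
F = -4/709 (F = 1/(95/4 - 201) = 1/(-709/4) = -4/709 ≈ -0.0056418)
O(-6)*F = (-6)²*(-4/709) = 36*(-4/709) = -144/709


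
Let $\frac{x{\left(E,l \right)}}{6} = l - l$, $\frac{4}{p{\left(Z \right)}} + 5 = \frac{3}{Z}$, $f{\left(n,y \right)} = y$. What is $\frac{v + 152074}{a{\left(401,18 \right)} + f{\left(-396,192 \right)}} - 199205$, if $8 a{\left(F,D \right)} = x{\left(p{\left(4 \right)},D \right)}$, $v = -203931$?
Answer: $- \frac{38299217}{192} \approx -1.9948 \cdot 10^{5}$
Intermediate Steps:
$p{\left(Z \right)} = \frac{4}{-5 + \frac{3}{Z}}$
$x{\left(E,l \right)} = 0$ ($x{\left(E,l \right)} = 6 \left(l - l\right) = 6 \cdot 0 = 0$)
$a{\left(F,D \right)} = 0$ ($a{\left(F,D \right)} = \frac{1}{8} \cdot 0 = 0$)
$\frac{v + 152074}{a{\left(401,18 \right)} + f{\left(-396,192 \right)}} - 199205 = \frac{-203931 + 152074}{0 + 192} - 199205 = - \frac{51857}{192} - 199205 = - \frac{38299217}{192}$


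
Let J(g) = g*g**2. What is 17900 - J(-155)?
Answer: 3741775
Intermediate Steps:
J(g) = g**3
17900 - J(-155) = 17900 - 1*(-155)**3 = 17900 - 1*(-3723875) = 17900 + 3723875 = 3741775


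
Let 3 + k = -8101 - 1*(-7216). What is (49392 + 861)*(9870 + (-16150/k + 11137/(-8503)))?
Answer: 625251908838487/1258444 ≈ 4.9685e+8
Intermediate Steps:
k = -888 (k = -3 + (-8101 - 1*(-7216)) = -3 + (-8101 + 7216) = -3 - 885 = -888)
(49392 + 861)*(9870 + (-16150/k + 11137/(-8503))) = (49392 + 861)*(9870 + (-16150/(-888) + 11137/(-8503))) = 50253*(9870 + (-16150*(-1/888) + 11137*(-1/8503))) = 50253*(9870 + (8075/444 - 11137/8503)) = 50253*(9870 + 63716897/3775332) = 50253*(37326243737/3775332) = 625251908838487/1258444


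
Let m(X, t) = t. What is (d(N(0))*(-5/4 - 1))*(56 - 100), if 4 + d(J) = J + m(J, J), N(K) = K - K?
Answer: -396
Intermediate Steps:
N(K) = 0
d(J) = -4 + 2*J (d(J) = -4 + (J + J) = -4 + 2*J)
(d(N(0))*(-5/4 - 1))*(56 - 100) = ((-4 + 2*0)*(-5/4 - 1))*(56 - 100) = ((-4 + 0)*(-5*¼ - 1))*(-44) = -4*(-5/4 - 1)*(-44) = -4*(-9/4)*(-44) = 9*(-44) = -396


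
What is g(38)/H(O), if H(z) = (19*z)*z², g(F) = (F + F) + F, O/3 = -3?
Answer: -2/243 ≈ -0.0082304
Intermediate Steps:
O = -9 (O = 3*(-3) = -9)
g(F) = 3*F (g(F) = 2*F + F = 3*F)
H(z) = 19*z³
g(38)/H(O) = (3*38)/((19*(-9)³)) = 114/((19*(-729))) = 114/(-13851) = 114*(-1/13851) = -2/243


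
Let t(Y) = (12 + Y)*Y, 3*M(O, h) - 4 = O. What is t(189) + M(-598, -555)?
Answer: 37791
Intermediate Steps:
M(O, h) = 4/3 + O/3
t(Y) = Y*(12 + Y)
t(189) + M(-598, -555) = 189*(12 + 189) + (4/3 + (⅓)*(-598)) = 189*201 + (4/3 - 598/3) = 37989 - 198 = 37791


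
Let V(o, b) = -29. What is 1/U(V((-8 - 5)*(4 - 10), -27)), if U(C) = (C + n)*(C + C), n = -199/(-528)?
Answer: 264/438277 ≈ 0.00060236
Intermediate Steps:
n = 199/528 (n = -199*(-1/528) = 199/528 ≈ 0.37689)
U(C) = 2*C*(199/528 + C) (U(C) = (C + 199/528)*(C + C) = (199/528 + C)*(2*C) = 2*C*(199/528 + C))
1/U(V((-8 - 5)*(4 - 10), -27)) = 1/((1/264)*(-29)*(199 + 528*(-29))) = 1/((1/264)*(-29)*(199 - 15312)) = 1/((1/264)*(-29)*(-15113)) = 1/(438277/264) = 264/438277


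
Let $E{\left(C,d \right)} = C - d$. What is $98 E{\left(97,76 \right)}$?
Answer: $2058$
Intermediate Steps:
$98 E{\left(97,76 \right)} = 98 \left(97 - 76\right) = 98 \cdot 21 = 2058$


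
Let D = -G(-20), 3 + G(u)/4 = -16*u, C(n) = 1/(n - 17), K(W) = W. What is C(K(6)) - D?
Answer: 13947/11 ≈ 1267.9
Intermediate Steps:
C(n) = 1/(-17 + n)
G(u) = -12 - 64*u (G(u) = -12 + 4*(-16*u) = -12 - 64*u)
D = -1268 (D = -(-12 - 64*(-20)) = -(-12 + 1280) = -1*1268 = -1268)
C(K(6)) - D = 1/(-17 + 6) - 1*(-1268) = 1/(-11) + 1268 = -1/11 + 1268 = 13947/11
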